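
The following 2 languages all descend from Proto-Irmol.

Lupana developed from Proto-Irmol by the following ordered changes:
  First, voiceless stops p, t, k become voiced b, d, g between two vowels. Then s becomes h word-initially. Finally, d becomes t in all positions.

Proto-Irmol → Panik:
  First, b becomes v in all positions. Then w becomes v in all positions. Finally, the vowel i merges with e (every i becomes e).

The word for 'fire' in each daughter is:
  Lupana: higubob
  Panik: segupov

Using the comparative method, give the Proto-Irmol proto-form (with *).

*sigupob

Position 7: Lupana has b, Panik has v. Taking the neighbouring segments as reconstructed: Lupana b can only go back to *b; Panik v could go back to *b or *v or *w — the one source consistent with every daughter is *b.
Position 5: Lupana has b, Panik has p. Panik preserves p here (none of its changes turn any other segment into p), so the proto-segment is *p.
Verify the candidate proto-form against each daughter:
Lupana: *sigupob
  sigupob → sigubob   [intervocalic voicing]
  sigubob → higubob   [debuccalisation]
  higubob (rule 3 does not apply)
  giving Lupana higubob.
Panik: start from *sigupob.
  rule 1 (unconditioned shift): sigupob → sigupov
  rule 2: no change — sigupov
  rule 3 (vowel merger): sigupov → segupov
  ⇒ Panik segupov
No other proto-form is consistent with every reflex, so the reconstruction is *sigupob.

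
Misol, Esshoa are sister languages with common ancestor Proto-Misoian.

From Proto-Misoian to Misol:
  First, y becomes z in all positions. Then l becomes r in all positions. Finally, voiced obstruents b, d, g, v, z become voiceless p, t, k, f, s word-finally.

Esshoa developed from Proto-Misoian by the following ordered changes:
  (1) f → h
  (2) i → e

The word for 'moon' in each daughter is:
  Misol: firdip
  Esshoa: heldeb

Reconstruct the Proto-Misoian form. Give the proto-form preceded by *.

Position 2: Misol has i, Esshoa has e. Misol preserves i here (none of its changes turn any other segment into i), so the proto-segment is *i.
Position 1: Misol has f, Esshoa has h. Taking the neighbouring segments as reconstructed: Misol f can only go back to *f; Esshoa h could go back to *f or *h — the one source consistent with every daughter is *f.
Position 3: Misol has r, Esshoa has l. Esshoa preserves l here (none of its changes turn any other segment into l), so the proto-segment is *l.
This points to *fildib. Verify forward in each daughter:
Misol: *fildib > firdib > firdip  (by unconditioned shift, final devoicing)
Esshoa: *fildib
  fildib → hildib   [unconditioned shift]
  hildib → heldeb   [vowel merger]
  giving Esshoa heldeb.
No other proto-form is consistent with every reflex, so the reconstruction is *fildib.

*fildib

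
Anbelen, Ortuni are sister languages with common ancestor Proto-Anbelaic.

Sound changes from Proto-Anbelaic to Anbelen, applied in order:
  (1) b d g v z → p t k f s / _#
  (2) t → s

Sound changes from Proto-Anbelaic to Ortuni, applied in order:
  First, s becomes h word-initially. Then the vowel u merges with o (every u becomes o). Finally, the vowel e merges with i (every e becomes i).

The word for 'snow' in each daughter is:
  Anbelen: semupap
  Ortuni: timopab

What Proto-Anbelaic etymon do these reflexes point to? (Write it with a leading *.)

*temupab

Position 2: Anbelen has e, Ortuni has i. Anbelen preserves e here (none of its changes turn any other segment into e), so the proto-segment is *e.
Position 4: Anbelen has u, Ortuni has o. Anbelen preserves u here (none of its changes turn any other segment into u), so the proto-segment is *u.
Continuing position by position gives *temupab; check it forward:
Anbelen: *temupab
  temupab → temupap   [final devoicing]
  temupap → semupap   [unconditioned shift]
  giving Anbelen semupap.
Ortuni: *temupab
  temupab (rule 1 does not apply)
  temupab → temopab   [vowel merger]
  temopab → timopab   [vowel merger]
  giving Ortuni timopab.
Only *temupab yields all of Anbelen semupap, Ortuni timopab.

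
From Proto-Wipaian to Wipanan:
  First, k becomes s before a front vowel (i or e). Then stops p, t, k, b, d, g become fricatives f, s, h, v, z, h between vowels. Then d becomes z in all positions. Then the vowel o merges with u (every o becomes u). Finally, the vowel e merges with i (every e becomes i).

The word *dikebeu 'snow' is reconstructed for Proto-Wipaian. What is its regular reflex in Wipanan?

zisiviu

Wipanan: start from *dikebeu.
  rule 1 (palatalisation): dikebeu → disebeu
  rule 2 (intervocalic lenition): disebeu → diseveu
  rule 3 (unconditioned shift): diseveu → ziseveu
  rule 4: no change — ziseveu
  rule 5 (vowel merger): ziseveu → zisiviu
  ⇒ Wipanan zisiviu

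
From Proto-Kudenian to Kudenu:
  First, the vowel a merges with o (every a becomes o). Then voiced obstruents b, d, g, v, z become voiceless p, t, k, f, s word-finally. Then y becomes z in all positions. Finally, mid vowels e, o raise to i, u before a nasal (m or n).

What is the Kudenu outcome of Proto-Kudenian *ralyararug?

rolzororuk

Kudenu: *ralyararug > rolyororug > rolyororuk > rolzororuk  (by vowel merger, final devoicing, unconditioned shift)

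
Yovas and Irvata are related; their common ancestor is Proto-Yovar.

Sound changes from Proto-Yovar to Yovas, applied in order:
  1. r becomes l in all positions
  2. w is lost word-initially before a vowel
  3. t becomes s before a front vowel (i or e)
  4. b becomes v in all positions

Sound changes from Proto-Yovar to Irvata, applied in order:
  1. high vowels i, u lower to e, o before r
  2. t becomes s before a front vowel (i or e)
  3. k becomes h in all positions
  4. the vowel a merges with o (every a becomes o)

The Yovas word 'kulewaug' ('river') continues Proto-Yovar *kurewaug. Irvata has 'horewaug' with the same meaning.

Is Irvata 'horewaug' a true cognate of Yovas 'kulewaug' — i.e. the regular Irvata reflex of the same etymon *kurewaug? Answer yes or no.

no

Derive the expected Irvata reflex of *kurewaug:
Irvata: *kurewaug > korewaug > horewaug > horewoug  (by pre-rhotic lowering, unconditioned shift, vowel merger)
The regular Irvata reflex would be 'horewoug', but the attested form is 'horewaug'. The correspondence is irregular, so they are not cognates (the Irvata form has a different source).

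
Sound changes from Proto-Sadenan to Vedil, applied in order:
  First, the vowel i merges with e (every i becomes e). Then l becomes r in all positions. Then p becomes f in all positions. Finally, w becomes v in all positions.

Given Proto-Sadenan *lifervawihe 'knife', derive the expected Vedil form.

refervavehe

Vedil: start from *lifervawihe.
  rule 1 (vowel merger): lifervawihe → lefervawehe
  rule 2 (unconditioned shift): lefervawehe → refervawehe
  rule 3: no change — refervawehe
  rule 4 (unconditioned shift): refervawehe → refervavehe
  ⇒ Vedil refervavehe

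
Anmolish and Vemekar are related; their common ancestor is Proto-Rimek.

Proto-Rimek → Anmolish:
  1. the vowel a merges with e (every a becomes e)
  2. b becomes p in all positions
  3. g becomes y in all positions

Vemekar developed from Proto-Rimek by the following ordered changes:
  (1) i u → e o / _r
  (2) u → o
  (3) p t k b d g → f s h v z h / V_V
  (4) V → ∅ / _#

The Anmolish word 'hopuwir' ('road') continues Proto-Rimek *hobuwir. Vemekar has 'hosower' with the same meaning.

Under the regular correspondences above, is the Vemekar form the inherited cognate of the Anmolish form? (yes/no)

Derive the expected Vemekar reflex of *hobuwir:
Vemekar: *hobuwir > hobuwer > hobower > hovower  (by pre-rhotic lowering, vowel merger, intervocalic lenition)
The regular Vemekar reflex would be 'hovower', but the attested form is 'hosower'. The correspondence is irregular, so they are not cognates (the Vemekar form has a different source).

no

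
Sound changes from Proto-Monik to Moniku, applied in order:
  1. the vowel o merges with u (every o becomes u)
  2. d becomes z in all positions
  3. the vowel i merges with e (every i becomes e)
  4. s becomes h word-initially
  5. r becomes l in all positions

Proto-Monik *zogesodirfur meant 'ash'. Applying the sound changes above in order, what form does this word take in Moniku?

zugesuzelful

Moniku: *zogesodirfur > zugesudirfur > zugesuzirfur > zugesuzerfur > zugesuzelful  (by vowel merger, unconditioned shift, vowel merger, unconditioned shift)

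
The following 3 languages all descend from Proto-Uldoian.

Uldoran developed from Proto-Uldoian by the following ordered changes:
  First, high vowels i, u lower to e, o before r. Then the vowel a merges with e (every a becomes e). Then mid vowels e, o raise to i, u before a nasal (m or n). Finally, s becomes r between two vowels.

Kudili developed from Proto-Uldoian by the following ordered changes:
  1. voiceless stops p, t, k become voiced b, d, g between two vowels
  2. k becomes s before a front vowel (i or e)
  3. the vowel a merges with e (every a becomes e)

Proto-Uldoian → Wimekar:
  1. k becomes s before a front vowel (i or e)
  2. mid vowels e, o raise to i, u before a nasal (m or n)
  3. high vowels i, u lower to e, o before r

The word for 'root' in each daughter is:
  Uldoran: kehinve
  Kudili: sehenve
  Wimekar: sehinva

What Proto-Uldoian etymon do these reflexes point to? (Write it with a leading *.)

Position 1: Uldoran has k, Kudili has s, Wimekar has s. Uldoran preserves k here (none of its changes turn any other segment into k), so the proto-segment is *k.
Position 7: Uldoran has e, Kudili has e, Wimekar has a. Wimekar preserves a here (none of its changes turn any other segment into a), so the proto-segment is *a.
Position 4: Uldoran has i, Kudili has e, Wimekar has i. Taking the neighbouring segments as reconstructed: Uldoran i could go back to *a or *e or *i; Kudili e could go back to *a or *e; Wimekar i could go back to *e or *i — the one source consistent with every daughter is *e.
This points to *kehenva. Verify forward in each daughter:
Uldoran: *kehenva
  kehenva (rule 1 does not apply)
  kehenva → kehenve   [vowel merger]
  kehenve → kehinve   [pre-nasal raising]
  kehinve (rule 4 does not apply)
  giving Uldoran kehinve.
Kudili: *kehenva
  kehenva (rule 1 does not apply)
  kehenva → sehenva   [palatalisation]
  sehenva → sehenve   [vowel merger]
  giving Kudili sehenve.
Wimekar: *kehenva
  kehenva → sehenva   [palatalisation]
  sehenva → sehinva   [pre-nasal raising]
  sehinva (rule 3 does not apply)
  giving Wimekar sehinva.
Only *kehenva yields all of Uldoran kehinve, Kudili sehenve, Wimekar sehinva.

*kehenva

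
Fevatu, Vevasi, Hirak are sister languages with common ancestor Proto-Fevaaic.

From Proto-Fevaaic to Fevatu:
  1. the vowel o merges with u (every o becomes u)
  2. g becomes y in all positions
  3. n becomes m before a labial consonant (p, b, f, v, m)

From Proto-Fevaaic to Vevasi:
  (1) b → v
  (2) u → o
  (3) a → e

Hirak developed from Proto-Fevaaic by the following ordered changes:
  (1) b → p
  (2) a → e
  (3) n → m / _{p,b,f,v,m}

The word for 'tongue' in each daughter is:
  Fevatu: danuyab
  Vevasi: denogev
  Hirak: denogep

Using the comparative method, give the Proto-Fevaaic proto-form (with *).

Position 6: Fevatu has a, Vevasi has e, Hirak has e. Fevatu preserves a here (none of its changes turn any other segment into a), so the proto-segment is *a.
Position 5: Fevatu has y, Vevasi has g, Hirak has g. Vevasi preserves g here (none of its changes turn any other segment into g), so the proto-segment is *g.
Continuing position by position gives *danogab; check it forward:
Fevatu: start from *danogab.
  rule 1 (vowel merger): danogab → danugab
  rule 2 (unconditioned shift): danugab → danuyab
  rule 3: no change — danuyab
  ⇒ Fevatu danuyab
Vevasi: start from *danogab.
  rule 1 (unconditioned shift): danogab → danogav
  rule 2: no change — danogav
  rule 3 (vowel merger): danogav → denogev
  ⇒ Vevasi denogev
Hirak: start from *danogab.
  rule 1 (unconditioned shift): danogab → danogap
  rule 2 (vowel merger): danogap → denogep
  rule 3: no change — denogep
  ⇒ Hirak denogep
*danogab is the unique common source.

*danogab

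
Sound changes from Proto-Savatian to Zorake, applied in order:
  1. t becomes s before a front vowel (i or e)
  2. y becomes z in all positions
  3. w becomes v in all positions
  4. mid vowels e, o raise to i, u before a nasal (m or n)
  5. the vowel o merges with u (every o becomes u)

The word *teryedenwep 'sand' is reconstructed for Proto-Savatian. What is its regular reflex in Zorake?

Zorake: start from *teryedenwep.
  rule 1 (palatalisation): teryedenwep → seryedenwep
  rule 2 (unconditioned shift): seryedenwep → serzedenwep
  rule 3 (unconditioned shift): serzedenwep → serzedenvep
  rule 4 (pre-nasal raising): serzedenvep → serzedinvep
  rule 5: no change — serzedinvep
  ⇒ Zorake serzedinvep

serzedinvep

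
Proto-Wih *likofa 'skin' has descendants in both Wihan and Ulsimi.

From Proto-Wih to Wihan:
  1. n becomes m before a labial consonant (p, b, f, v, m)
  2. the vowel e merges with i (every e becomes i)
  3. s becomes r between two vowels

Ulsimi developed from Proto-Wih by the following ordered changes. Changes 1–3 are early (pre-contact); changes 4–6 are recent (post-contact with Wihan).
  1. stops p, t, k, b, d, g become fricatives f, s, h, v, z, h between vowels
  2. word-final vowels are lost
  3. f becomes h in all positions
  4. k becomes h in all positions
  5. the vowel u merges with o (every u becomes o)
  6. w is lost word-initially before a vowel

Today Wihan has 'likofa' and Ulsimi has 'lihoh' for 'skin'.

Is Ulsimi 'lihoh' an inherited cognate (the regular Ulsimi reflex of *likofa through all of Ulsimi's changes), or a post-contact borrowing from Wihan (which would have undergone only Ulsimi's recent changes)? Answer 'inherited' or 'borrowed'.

inherited

If inherited, *likofa would pass through all of Ulsimi's changes:
Ulsimi: *likofa
  likofa → lihofa   [intervocalic lenition]
  lihofa → lihof   [apocope]
  lihof → lihoh   [unconditioned shift]
  lihoh (rule 4 does not apply)
  lihoh (rule 5 does not apply)
  lihoh (rule 6 does not apply)
  giving Ulsimi lihoh.
If borrowed from Wihan 'likofa' after the early changes, it would undergo only the recent ones:
  rule 4 (unconditioned shift): likofa → lihofa
  rule 5 (vowel merger): no change (lihofa)
  rule 6 (glide loss): no change (lihofa)
  ⇒ as a loan: lihofa
Ulsimi 'lihoh' matches the inherited outcome exactly, so it is an inherited cognate, not a loan.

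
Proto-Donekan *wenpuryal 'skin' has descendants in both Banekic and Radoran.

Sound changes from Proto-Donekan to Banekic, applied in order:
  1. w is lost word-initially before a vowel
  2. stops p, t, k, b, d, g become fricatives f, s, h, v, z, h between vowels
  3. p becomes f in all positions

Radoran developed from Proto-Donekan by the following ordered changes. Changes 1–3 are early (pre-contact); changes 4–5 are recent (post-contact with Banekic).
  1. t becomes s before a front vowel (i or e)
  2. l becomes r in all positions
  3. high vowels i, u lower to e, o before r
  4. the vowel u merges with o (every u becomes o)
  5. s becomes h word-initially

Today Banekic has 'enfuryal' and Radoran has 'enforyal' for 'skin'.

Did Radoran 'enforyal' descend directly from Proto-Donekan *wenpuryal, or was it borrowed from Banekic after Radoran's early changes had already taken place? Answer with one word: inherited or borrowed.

borrowed

If inherited, *wenpuryal would pass through all of Radoran's changes:
Radoran: start from *wenpuryal.
  rule 1: no change — wenpuryal
  rule 2 (unconditioned shift): wenpuryal → wenpuryar
  rule 3 (pre-rhotic lowering): wenpuryar → wenporyar
  rule 4: no change — wenporyar
  rule 5: no change — wenporyar
  ⇒ Radoran wenporyar
If borrowed from Banekic 'enfuryal' after the early changes, it would undergo only the recent ones:
  rule 4 (vowel merger): enfuryal → enforyal
  rule 5 (debuccalisation): no change (enforyal)
  ⇒ as a loan: enforyal
Radoran 'enforyal' matches the loan outcome 'enforyal', not the inherited 'wenporyar' — it skipped the early Radoran changes, so it was borrowed from Banekic.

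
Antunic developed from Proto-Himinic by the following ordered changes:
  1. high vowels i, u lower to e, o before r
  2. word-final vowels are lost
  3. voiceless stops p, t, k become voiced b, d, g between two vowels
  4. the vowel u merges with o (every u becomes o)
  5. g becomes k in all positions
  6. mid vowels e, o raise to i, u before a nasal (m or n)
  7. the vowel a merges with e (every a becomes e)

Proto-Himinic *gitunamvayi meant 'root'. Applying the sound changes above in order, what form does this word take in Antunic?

Antunic: *gitunamvayi > gitunamvay > gidunamvay > gidonamvay > kidonamvay > kidunamvay > kidunemvey  (by apocope, intervocalic voicing, vowel merger, unconditioned shift, pre-nasal raising, vowel merger)

kidunemvey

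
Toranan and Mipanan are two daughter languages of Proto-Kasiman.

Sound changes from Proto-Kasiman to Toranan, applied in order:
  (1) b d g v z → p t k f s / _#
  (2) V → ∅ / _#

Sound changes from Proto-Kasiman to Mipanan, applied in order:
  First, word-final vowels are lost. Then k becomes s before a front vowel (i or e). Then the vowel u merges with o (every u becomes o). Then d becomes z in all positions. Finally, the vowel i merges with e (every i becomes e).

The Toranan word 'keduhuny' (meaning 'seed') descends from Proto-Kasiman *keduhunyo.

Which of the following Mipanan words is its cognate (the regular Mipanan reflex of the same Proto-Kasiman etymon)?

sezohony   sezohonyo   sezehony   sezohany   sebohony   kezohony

Mipanan: *keduhunyo
  keduhunyo → keduhuny   [apocope]
  keduhuny → seduhuny   [palatalisation]
  seduhuny → sedohony   [vowel merger]
  sedohony → sezohony   [unconditioned shift]
  sezohony (rule 5 does not apply)
  giving Mipanan sezohony.
Only 'sezohony' matches the regular Mipanan development of *keduhunyo.

sezohony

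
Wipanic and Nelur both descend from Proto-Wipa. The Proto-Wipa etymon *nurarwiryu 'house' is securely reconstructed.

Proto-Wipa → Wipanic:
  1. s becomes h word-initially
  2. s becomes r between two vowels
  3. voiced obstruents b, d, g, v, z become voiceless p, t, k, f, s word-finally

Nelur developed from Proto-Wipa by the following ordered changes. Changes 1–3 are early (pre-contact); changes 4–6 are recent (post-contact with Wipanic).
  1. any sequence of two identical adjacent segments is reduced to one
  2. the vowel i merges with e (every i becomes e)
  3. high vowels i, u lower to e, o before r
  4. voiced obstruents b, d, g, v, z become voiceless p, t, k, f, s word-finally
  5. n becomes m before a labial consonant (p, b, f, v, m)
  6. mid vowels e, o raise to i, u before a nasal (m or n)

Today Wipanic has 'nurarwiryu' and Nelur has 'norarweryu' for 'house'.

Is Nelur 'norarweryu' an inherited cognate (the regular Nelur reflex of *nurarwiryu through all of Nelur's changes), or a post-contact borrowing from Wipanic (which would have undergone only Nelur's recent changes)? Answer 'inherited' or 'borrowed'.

inherited

If inherited, *nurarwiryu would pass through all of Nelur's changes:
Nelur: *nurarwiryu
  nurarwiryu (rule 1 does not apply)
  nurarwiryu → nurarweryu   [vowel merger]
  nurarweryu → norarweryu   [pre-rhotic lowering]
  norarweryu (rule 4 does not apply)
  norarweryu (rule 5 does not apply)
  norarweryu (rule 6 does not apply)
  giving Nelur norarweryu.
If borrowed from Wipanic 'nurarwiryu' after the early changes, it would undergo only the recent ones:
  rule 4 (final devoicing): no change (nurarwiryu)
  rule 5 (nasal place assimilation): no change (nurarwiryu)
  rule 6 (pre-nasal raising): no change (nurarwiryu)
  ⇒ as a loan: nurarwiryu
Nelur 'norarweryu' matches the inherited outcome exactly, so it is an inherited cognate, not a loan.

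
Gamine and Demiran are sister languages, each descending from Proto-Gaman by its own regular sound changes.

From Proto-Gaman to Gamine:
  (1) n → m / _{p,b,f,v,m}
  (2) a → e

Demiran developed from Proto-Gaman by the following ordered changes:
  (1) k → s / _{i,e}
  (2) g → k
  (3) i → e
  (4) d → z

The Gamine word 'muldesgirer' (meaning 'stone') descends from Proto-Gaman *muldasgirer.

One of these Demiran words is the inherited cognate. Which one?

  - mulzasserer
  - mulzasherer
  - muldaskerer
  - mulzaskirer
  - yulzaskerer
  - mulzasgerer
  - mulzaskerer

mulzaskerer

Demiran: *muldasgirer
  muldasgirer (rule 1 does not apply)
  muldasgirer → muldaskirer   [unconditioned shift]
  muldaskirer → muldaskerer   [vowel merger]
  muldaskerer → mulzaskerer   [unconditioned shift]
  giving Demiran mulzaskerer.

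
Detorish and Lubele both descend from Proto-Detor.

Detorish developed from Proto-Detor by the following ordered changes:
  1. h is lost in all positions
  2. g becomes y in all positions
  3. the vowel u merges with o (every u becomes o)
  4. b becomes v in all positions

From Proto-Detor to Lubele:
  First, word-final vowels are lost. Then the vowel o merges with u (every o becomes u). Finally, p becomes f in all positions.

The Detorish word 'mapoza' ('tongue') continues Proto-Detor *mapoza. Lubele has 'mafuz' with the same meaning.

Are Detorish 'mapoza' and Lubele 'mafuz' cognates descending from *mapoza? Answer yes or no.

yes

Derive the expected Lubele reflex of *mapoza:
Lubele: *mapoza > mapoz > mapuz > mafuz  (by apocope, vowel merger, unconditioned shift)
Lubele 'mafuz' matches the regular reflex exactly, so the pair is cognate.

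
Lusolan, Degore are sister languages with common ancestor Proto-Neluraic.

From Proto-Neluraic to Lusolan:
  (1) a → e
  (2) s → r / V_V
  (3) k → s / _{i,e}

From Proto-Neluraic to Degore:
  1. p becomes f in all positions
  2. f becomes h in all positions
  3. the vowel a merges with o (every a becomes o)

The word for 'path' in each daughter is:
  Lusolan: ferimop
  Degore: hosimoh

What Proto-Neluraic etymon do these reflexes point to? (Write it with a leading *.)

*fasimop

Position 3: Lusolan has r, Degore has s. Degore preserves s here (none of its changes turn any other segment into s), so the proto-segment is *s.
Position 7: Lusolan has p, Degore has h. Lusolan preserves p here (none of its changes turn any other segment into p), so the proto-segment is *p.
Verify the candidate proto-form against each daughter:
Lusolan: *fasimop
  fasimop → fesimop   [vowel merger]
  fesimop → ferimop   [rhotacism]
  ferimop (rule 3 does not apply)
  giving Lusolan ferimop.
Degore: *fasimop
  fasimop → fasimof   [unconditioned shift]
  fasimof → hasimoh   [unconditioned shift]
  hasimoh → hosimoh   [vowel merger]
  giving Degore hosimoh.
No other proto-form is consistent with every reflex, so the reconstruction is *fasimop.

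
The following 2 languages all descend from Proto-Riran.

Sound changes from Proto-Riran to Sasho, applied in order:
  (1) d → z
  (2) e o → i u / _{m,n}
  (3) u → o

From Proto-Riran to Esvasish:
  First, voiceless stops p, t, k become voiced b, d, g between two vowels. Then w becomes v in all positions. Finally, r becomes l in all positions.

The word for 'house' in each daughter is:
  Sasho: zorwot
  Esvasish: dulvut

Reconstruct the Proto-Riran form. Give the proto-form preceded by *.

Position 1: Sasho has z, Esvasish has d. Taking the neighbouring segments as reconstructed: Sasho z could go back to *d or *z; Esvasish d can only go back to *d — the one source consistent with every daughter is *d.
Position 4: Sasho has w, Esvasish has v. Sasho preserves w here (none of its changes turn any other segment into w), so the proto-segment is *w.
Position 3: Sasho has r, Esvasish has l. Sasho preserves r here (none of its changes turn any other segment into r), so the proto-segment is *r.
This points to *durwut. Verify forward in each daughter:
Sasho: *durwut > zurwut > zorwot  (by unconditioned shift, vowel merger)
Esvasish: start from *durwut.
  rule 1: no change — durwut
  rule 2 (unconditioned shift): durwut → durvut
  rule 3 (unconditioned shift): durvut → dulvut
  ⇒ Esvasish dulvut
*durwut is the unique common source.

*durwut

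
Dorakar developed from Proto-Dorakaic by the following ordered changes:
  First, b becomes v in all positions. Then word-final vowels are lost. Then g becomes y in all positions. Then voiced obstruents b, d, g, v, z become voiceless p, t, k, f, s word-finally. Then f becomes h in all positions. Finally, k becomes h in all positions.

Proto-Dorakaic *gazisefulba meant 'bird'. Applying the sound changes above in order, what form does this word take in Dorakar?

Dorakar: *gazisefulba > gazisefulva > gazisefulv > yazisefulv > yazisefulf > yazisehulh  (by unconditioned shift, apocope, unconditioned shift, final devoicing, unconditioned shift)

yazisehulh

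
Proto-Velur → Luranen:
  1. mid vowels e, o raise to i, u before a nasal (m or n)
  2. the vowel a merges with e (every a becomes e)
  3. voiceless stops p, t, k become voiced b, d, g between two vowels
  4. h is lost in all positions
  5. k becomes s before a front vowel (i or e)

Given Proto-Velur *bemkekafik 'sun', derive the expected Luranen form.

Luranen: *bemkekafik
  bemkekafik → bimkekafik   [pre-nasal raising]
  bimkekafik → bimkekefik   [vowel merger]
  bimkekefik → bimkegefik   [intervocalic voicing]
  bimkegefik (rule 4 does not apply)
  bimkegefik → bimsegefik   [palatalisation]
  giving Luranen bimsegefik.

bimsegefik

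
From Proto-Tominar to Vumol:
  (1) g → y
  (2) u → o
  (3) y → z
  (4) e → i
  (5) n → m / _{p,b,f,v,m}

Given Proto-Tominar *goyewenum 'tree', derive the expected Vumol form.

zoziwinom

Vumol: *goyewenum > yoyewenum > yoyewenom > zozewenom > zoziwinom  (by unconditioned shift, vowel merger, unconditioned shift, vowel merger)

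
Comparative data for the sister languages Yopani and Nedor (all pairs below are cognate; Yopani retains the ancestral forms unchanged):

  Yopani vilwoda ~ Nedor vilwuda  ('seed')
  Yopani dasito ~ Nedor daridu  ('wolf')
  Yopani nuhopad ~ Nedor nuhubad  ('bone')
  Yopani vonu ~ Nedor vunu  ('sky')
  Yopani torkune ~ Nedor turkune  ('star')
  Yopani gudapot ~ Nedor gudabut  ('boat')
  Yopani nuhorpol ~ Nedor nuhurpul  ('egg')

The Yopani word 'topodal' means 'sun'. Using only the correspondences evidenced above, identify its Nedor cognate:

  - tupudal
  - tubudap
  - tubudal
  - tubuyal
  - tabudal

tubudal

nuhopad ~ nuhubad — Yopani o corresponds to Nedor u after a consonant, before a labial obstruent.
gudapot ~ gudabut — Yopani p corresponds to Nedor b between vowels (before a back vowel).
vilwoda ~ vilwuda, gudapot ~ gudabut — Yopani o corresponds to Nedor u after a consonant, before a consonant other than r, m, n, p, b, f, v.
Applying these to Yopani 'topodal':
  topodal → tupodal   (o→u after a consonant, before a labial obstruent)
  tupodal → tubodal   (p→b between vowels (before a back vowel))
  tubodal → tubudal   (o→u after a consonant, before a consonant other than r, m, n, p, b, f, v)
So the Nedor cognate is 'tubudal'.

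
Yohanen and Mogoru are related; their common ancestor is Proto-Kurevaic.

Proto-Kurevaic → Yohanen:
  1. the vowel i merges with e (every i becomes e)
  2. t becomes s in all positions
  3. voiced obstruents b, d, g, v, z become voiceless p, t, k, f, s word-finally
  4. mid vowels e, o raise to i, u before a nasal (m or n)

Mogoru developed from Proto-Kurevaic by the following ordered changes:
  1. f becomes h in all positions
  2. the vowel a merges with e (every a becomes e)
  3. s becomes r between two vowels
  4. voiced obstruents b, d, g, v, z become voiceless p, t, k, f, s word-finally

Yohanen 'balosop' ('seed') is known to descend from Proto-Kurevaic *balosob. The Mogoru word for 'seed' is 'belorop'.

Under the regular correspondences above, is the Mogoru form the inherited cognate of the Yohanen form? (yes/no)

yes

Derive the expected Mogoru reflex of *balosob:
Mogoru: *balosob
  balosob (rule 1 does not apply)
  balosob → belosob   [vowel merger]
  belosob → belorob   [rhotacism]
  belorob → belorop   [final devoicing]
  giving Mogoru belorop.
Mogoru 'belorop' matches the regular reflex exactly, so the pair is cognate.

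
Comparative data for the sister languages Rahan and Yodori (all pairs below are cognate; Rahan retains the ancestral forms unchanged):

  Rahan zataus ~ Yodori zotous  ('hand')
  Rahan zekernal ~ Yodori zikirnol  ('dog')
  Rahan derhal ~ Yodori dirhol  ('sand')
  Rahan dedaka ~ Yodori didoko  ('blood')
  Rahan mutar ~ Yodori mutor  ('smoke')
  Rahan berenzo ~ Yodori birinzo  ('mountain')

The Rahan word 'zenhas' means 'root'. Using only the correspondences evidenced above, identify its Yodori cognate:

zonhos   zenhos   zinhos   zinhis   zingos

zinhos

berenzo ~ birinzo — Rahan e corresponds to Yodori i after a consonant, before a nasal.
zataus ~ zotous, zekernal ~ zikirnol — Rahan a corresponds to Yodori o after a consonant, before a consonant other than r, m, n, p, b, f, v.
Applying these to Rahan 'zenhas':
  zenhas → zinhas   (e→i after a consonant, before a nasal)
  zinhas → zinhos   (a→o after a consonant, before a consonant other than r, m, n, p, b, f, v)
So the Yodori cognate is 'zinhos'.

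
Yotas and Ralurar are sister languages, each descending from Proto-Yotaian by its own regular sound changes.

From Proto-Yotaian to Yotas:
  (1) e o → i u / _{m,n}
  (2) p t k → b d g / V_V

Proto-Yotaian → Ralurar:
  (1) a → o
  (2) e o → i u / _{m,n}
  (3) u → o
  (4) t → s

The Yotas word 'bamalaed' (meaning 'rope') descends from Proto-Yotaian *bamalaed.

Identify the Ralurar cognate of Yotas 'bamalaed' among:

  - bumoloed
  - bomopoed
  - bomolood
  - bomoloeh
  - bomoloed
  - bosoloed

Ralurar: *bamalaed
  bamalaed → bomoloed   [vowel merger]
  bomoloed → bumoloed   [pre-nasal raising]
  bumoloed → bomoloed   [vowel merger]
  bomoloed (rule 4 does not apply)
  giving Ralurar bomoloed.
Only 'bomoloed' matches the regular Ralurar development of *bamalaed.

bomoloed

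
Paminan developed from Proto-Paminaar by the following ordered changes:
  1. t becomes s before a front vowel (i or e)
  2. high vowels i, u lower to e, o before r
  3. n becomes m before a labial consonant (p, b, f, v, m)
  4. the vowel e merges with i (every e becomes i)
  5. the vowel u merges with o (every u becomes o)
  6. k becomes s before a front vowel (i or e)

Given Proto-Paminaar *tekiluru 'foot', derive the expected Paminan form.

Paminan: *tekiluru > sekiluru > sekiloru > sikiloru > sikiloro > sisiloro  (by palatalisation, pre-rhotic lowering, vowel merger, vowel merger, palatalisation)

sisiloro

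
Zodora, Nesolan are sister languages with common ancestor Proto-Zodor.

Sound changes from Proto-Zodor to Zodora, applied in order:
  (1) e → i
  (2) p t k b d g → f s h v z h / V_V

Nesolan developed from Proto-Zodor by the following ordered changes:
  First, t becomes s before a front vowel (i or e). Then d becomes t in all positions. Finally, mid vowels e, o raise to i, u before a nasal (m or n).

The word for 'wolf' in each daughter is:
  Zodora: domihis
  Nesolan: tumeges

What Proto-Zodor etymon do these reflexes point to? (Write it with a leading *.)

*domeges

Position 1: Zodora has d, Nesolan has t. Zodora preserves d here (none of its changes turn any other segment into d), so the proto-segment is *d.
Position 5: Zodora has h, Nesolan has g. Nesolan preserves g here (none of its changes turn any other segment into g), so the proto-segment is *g.
Verify the candidate proto-form against each daughter:
Zodora: *domeges
  domeges → domigis   [vowel merger]
  domigis → domihis   [intervocalic lenition]
  giving Zodora domihis.
Nesolan: start from *domeges.
  rule 1: no change — domeges
  rule 2 (unconditioned shift): domeges → tomeges
  rule 3 (pre-nasal raising): tomeges → tumeges
  ⇒ Nesolan tumeges
Only *domeges yields all of Zodora domihis, Nesolan tumeges.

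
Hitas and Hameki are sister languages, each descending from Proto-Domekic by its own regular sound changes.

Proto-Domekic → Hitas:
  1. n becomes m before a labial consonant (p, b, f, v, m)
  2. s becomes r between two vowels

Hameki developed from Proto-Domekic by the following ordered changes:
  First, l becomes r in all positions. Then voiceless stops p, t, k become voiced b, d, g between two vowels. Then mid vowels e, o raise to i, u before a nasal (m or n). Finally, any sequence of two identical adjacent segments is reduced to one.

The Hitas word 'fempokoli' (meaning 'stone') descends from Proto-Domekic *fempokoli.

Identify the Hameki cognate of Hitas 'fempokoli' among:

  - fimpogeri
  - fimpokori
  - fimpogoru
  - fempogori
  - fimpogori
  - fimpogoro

Hameki: start from *fempokoli.
  rule 1 (unconditioned shift): fempokoli → fempokori
  rule 2 (intervocalic voicing): fempokori → fempogori
  rule 3 (pre-nasal raising): fempogori → fimpogori
  rule 4: no change — fimpogori
  ⇒ Hameki fimpogori
Among the options, 'fimpogori' alone shows every Hameki change applied in order.

fimpogori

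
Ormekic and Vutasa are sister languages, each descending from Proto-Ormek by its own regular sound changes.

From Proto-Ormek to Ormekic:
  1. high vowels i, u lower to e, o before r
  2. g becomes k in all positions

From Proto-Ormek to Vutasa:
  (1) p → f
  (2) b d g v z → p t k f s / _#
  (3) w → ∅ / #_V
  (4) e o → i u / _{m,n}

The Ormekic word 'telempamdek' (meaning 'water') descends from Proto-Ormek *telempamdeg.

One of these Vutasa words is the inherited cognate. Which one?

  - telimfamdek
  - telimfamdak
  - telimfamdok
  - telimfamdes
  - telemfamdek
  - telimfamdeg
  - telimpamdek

Vutasa: start from *telempamdeg.
  rule 1 (unconditioned shift): telempamdeg → telemfamdeg
  rule 2 (final devoicing): telemfamdeg → telemfamdek
  rule 3: no change — telemfamdek
  rule 4 (pre-nasal raising): telemfamdek → telimfamdek
  ⇒ Vutasa telimfamdek
Only 'telimfamdek' matches the regular Vutasa development of *telempamdeg.

telimfamdek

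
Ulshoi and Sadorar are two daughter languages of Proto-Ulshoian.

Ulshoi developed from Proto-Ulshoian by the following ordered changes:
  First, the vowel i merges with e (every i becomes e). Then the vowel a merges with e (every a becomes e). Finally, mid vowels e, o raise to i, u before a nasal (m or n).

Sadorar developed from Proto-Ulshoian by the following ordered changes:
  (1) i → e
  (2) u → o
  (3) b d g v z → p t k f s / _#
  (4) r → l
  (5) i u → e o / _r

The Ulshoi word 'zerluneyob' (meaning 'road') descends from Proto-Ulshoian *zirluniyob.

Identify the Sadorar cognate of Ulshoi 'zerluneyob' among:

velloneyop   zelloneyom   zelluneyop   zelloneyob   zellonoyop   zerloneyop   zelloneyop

zelloneyop

Sadorar: *zirluniyob > zerluneyob > zerloneyob > zerloneyop > zelloneyop  (by vowel merger, vowel merger, final devoicing, unconditioned shift)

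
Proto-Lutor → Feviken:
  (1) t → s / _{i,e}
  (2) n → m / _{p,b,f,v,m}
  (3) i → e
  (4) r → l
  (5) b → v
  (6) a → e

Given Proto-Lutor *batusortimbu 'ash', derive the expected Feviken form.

Feviken: *batusortimbu
  batusortimbu → batusorsimbu   [palatalisation]
  batusorsimbu (rule 2 does not apply)
  batusorsimbu → batusorsembu   [vowel merger]
  batusorsembu → batusolsembu   [unconditioned shift]
  batusolsembu → vatusolsemvu   [unconditioned shift]
  vatusolsemvu → vetusolsemvu   [vowel merger]
  giving Feviken vetusolsemvu.

vetusolsemvu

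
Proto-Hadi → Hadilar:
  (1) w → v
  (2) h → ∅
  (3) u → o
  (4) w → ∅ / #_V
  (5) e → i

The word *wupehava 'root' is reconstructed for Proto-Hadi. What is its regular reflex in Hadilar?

vopiava

Hadilar: *wupehava
  wupehava → vupehava   [unconditioned shift]
  vupehava → vupeava   [h-loss]
  vupeava → vopeava   [vowel merger]
  vopeava (rule 4 does not apply)
  vopeava → vopiava   [vowel merger]
  giving Hadilar vopiava.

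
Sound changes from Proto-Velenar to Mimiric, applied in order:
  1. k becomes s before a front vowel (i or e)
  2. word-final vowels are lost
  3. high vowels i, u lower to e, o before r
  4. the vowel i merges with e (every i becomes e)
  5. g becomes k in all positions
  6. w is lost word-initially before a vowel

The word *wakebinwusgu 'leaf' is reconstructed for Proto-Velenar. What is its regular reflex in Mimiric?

asebenwusk

Mimiric: *wakebinwusgu
  wakebinwusgu → wasebinwusgu   [palatalisation]
  wasebinwusgu → wasebinwusg   [apocope]
  wasebinwusg (rule 3 does not apply)
  wasebinwusg → wasebenwusg   [vowel merger]
  wasebenwusg → wasebenwusk   [unconditioned shift]
  wasebenwusk → asebenwusk   [glide loss]
  giving Mimiric asebenwusk.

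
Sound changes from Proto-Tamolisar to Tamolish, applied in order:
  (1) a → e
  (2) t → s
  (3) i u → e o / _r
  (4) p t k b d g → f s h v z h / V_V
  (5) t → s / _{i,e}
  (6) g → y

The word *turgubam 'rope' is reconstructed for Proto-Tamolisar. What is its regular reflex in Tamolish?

soryuvem

Tamolish: *turgubam
  turgubam → turgubem   [vowel merger]
  turgubem → surgubem   [unconditioned shift]
  surgubem → sorgubem   [pre-rhotic lowering]
  sorgubem → sorguvem   [intervocalic lenition]
  sorguvem (rule 5 does not apply)
  sorguvem → soryuvem   [unconditioned shift]
  giving Tamolish soryuvem.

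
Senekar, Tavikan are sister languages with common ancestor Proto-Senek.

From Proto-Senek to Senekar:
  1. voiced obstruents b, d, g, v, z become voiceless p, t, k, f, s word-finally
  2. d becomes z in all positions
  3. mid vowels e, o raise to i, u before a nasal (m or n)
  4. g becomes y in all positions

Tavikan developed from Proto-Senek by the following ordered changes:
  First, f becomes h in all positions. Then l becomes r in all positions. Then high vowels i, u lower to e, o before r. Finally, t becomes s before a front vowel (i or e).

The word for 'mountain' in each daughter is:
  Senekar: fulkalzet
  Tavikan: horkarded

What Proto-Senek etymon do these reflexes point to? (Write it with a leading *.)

Position 3: Senekar has l, Tavikan has r. Senekar preserves l here (none of its changes turn any other segment into l), so the proto-segment is *l.
Position 1: Senekar has f, Tavikan has h. Taking the neighbouring segments as reconstructed: Senekar f can only go back to *f; Tavikan h could go back to *f or *h — the one source consistent with every daughter is *f.
This points to *fulkalded. Verify forward in each daughter:
Senekar: start from *fulkalded.
  rule 1 (final devoicing): fulkalded → fulkaldet
  rule 2 (unconditioned shift): fulkaldet → fulkalzet
  rule 3: no change — fulkalzet
  rule 4: no change — fulkalzet
  ⇒ Senekar fulkalzet
Tavikan: start from *fulkalded.
  rule 1 (unconditioned shift): fulkalded → hulkalded
  rule 2 (unconditioned shift): hulkalded → hurkarded
  rule 3 (pre-rhotic lowering): hurkarded → horkarded
  rule 4: no change — horkarded
  ⇒ Tavikan horkarded
*fulkalded is the unique common source.

*fulkalded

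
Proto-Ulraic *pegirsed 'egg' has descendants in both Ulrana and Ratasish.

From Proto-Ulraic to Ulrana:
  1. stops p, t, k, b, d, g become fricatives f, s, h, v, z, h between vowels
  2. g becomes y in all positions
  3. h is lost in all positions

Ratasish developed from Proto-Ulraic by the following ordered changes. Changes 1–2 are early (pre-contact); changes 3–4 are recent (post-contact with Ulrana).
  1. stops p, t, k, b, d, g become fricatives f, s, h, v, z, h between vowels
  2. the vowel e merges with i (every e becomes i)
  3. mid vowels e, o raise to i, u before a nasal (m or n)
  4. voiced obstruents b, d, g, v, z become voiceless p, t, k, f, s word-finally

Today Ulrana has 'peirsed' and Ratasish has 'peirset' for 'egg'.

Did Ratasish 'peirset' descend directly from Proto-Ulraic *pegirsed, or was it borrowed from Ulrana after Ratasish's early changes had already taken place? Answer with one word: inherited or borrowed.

If inherited, *pegirsed would pass through all of Ratasish's changes:
Ratasish: *pegirsed
  pegirsed → pehirsed   [intervocalic lenition]
  pehirsed → pihirsid   [vowel merger]
  pihirsid (rule 3 does not apply)
  pihirsid → pihirsit   [final devoicing]
  giving Ratasish pihirsit.
If borrowed from Ulrana 'peirsed' after the early changes, it would undergo only the recent ones:
  rule 3 (pre-nasal raising): no change (peirsed)
  rule 4 (final devoicing): peirsed → peirset
  ⇒ as a loan: peirset
Ratasish 'peirset' matches the loan outcome 'peirset', not the inherited 'pihirsit' — it skipped the early Ratasish changes, so it was borrowed from Ulrana.

borrowed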